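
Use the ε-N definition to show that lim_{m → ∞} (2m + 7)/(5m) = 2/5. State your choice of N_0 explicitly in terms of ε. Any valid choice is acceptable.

Suppose ε > 0. For m ≥ 1, |(2m + 7)/(5m) − (2/5)| = |35|/(5(5m)) = 35/(5(5m)).
Since 5m ≥ 5m for m ≥ 1, this is ≤ 35/(5·5m) = (7/5)/m.
So |(2m + 7)/(5m) − (2/5)| < ε whenever m > (7/5)/ε.
Take N_0 = (7/5)/ε. If m > N_0 then |(2m + 7)/(5m) − (2/5)| ≤ (7/5)/m < ε.

N_0 = (7/5)/ε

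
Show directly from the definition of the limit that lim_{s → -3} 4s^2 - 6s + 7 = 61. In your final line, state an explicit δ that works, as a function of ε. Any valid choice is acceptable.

δ = min(1, ε/34)

Fix ε > 0. We want δ > 0 such that 0 < |s + 3| < δ implies |(4s^2 - 6s + 7) − 61| < ε.
(4s^2 - 6s + 7) − 61 = 4s^2 - 6s - 54 = (s + 3)(4s - 18).
So |(4s^2 - 6s + 7) − 61| = |s + 3|·|4s - 18|.
Require δ ≤ 1. Then |s + 3| < 1 gives |s| < 4, and by the triangle inequality |4s - 18| ≤ 4·4 + 18 = 34.
Hence |(4s^2 - 6s + 7) − 61| ≤ 34|s + 3| < ε provided |s + 3| < ε/34.
Choosing δ = min(1, ε/34) ensures both conditions, hence |(4s^2 - 6s + 7) − 61| < ε.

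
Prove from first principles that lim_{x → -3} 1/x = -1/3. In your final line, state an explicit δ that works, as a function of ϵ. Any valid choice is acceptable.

Let ϵ > 0. We seek δ > 0 such that 0 < |x + 3| < δ implies |1/x + 1/3| < ϵ.
|1/x + 1/3| = |-3 − x|/(3·|x|) = |x + 3|/(3|x|).
Require δ ≤ 3/2 so that |x| > 3 − 3/2 = 3/2, hence 3|x| > 9/2.
Then |1/x + 1/3| < |x + 3|/(9/2), which is < ϵ when |x + 3| < (9/2)ϵ.
Take δ = min(3/2, (9/2)ϵ). Then 0 < |x + 3| < δ gives both |x + 3| < 3/2 and |x + 3| < (9/2)ϵ, so |1/x + 1/3| < ϵ.

δ = min(3/2, (9/2)ϵ)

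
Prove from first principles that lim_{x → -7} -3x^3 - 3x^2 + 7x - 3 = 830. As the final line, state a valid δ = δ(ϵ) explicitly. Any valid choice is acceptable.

Suppose ϵ > 0. We want δ > 0 such that 0 < |x + 7| < δ implies |(-3x^3 - 3x^2 + 7x - 3) − 830| < ϵ.
(-3x^3 - 3x^2 + 7x - 3) − 830 = -3x^3 - 3x^2 + 7x - 833 = (x + 7)(-3x^2 + 18x - 119).
So |(-3x^3 - 3x^2 + 7x - 3) − 830| = |x + 7|·|-3x^2 + 18x - 119|.
Require δ ≤ 1. Then |x + 7| < 1 gives |x| < 8, and by the triangle inequality |-3x^2 + 18x - 119| ≤ 3·8^2 + 18·8 + 119 = 455.
Hence |(-3x^3 - 3x^2 + 7x - 3) − 830| ≤ 455|x + 7| < ϵ provided |x + 7| < ϵ/455.
Choosing δ = min(1, ϵ/455) ensures both conditions, hence |(-3x^3 - 3x^2 + 7x - 3) − 830| < ϵ.

δ = min(1, ϵ/455)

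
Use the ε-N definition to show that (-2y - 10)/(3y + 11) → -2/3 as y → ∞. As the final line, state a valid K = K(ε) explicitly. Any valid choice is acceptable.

K = (8/9)/ε

Suppose ε > 0. We seek K > 0 such that y > K implies |(-2y - 10)/(3y + 11) + 2/3| < ε.
(-2y - 10)/(3y + 11) + 2/3 = (3(-2y - 10) − (-2)(3y + 11)) / (3(3y + 11)) = -8/(3(3y + 11)).
For y > 0 we have 3y + 11 > 3y, so |(-2y - 10)/(3y + 11) + 2/3| = 8/(3(3y + 11)) < 8/(3·3y) = (8/9)/y.
Thus |(-2y - 10)/(3y + 11) + 2/3| < ε whenever y > (8/9)/ε.
Take K = (8/9)/ε. If y > K then |(-2y - 10)/(3y + 11) + 2/3| < (8/9)/y < ε.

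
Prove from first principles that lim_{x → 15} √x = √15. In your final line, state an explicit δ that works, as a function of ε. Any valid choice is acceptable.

Suppose ε > 0. We want δ > 0 such that 0 < |x − 15| < δ implies |√x − √15| < ε.
Multiplying by the conjugate, |√x − √15| = |x − 15|/(√x + √15).
Restrict δ ≤ 15 so that |x − 15| < 15 forces x > 0, and then √x + √15 > √15.
Hence |√x − √15| < |x − 15|/√15, which is < ε once |x − 15| < √15·ε.
Take δ = min(15, √15·ε). If 0 < |x − 15| < δ then x > 0 and |√x − √15| < |x − 15|/√15 < ε.

δ = min(15, √15·ε)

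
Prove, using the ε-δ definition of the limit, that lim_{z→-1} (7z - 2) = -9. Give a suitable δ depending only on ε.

Let ε > 0 be given. We need δ > 0 so that 0 < |z + 1| < δ implies |(7z - 2) + 9| < ε.
|(7z - 2) + 9| = |7z + 7| = 7|z + 1|.
So 7|z + 1| < ε exactly when |z + 1| < ε/7.
Take δ = ε/7. If 0 < |z + 1| < δ then |(7z - 2) + 9| = 7|z + 1| < 7·(ε/7) = ε.

δ = ε/7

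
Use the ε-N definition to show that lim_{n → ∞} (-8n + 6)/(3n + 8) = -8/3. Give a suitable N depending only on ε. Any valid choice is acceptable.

N = (82/9)/ε

Let ε > 0 be given. For n ≥ 1, |(-8n + 6)/(3n + 8) + 8/3| = |82|/(3(3n + 8)) = 82/(3(3n + 8)).
Since 3n + 8 ≥ 3n for n ≥ 1, this is ≤ 82/(3·3n) = (82/9)/n.
So |(-8n + 6)/(3n + 8) + 8/3| < ε whenever n > (82/9)/ε.
Take N = (82/9)/ε. If n > N then |(-8n + 6)/(3n + 8) + 8/3| ≤ (82/9)/n < ε.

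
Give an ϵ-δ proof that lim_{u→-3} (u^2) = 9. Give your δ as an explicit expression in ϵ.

δ = min(1, ϵ/7)

Suppose ϵ > 0. We seek δ > 0 with 0 < |u + 3| < δ ⇒ |u^2 − 9| < ϵ.
Factor: u^2 − 9 = (u + 3)(u - 3), so |u^2 − 9| = |u + 3|·|u - 3|.
Restrict δ ≤ 1. Then |u + 3| < 1 gives |u| < 4, so by the triangle inequality |u - 3| ≤ 4 + 3 = 7.
Hence |u^2 − 9| ≤ 7|u + 3|, which is < ϵ once |u + 3| < ϵ/7.
Take δ = min(1, ϵ/7). If 0 < |u + 3| < δ then both bounds hold and |u^2 − 9| ≤ 7|u + 3| < 7·(ϵ/7) = ϵ.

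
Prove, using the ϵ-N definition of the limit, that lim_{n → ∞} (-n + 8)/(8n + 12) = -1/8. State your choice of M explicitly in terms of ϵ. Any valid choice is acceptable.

M = (19/16)/ϵ

Let ϵ > 0. For n ≥ 1, |(-n + 8)/(8n + 12) + 1/8| = |76|/(8(8n + 12)) = 76/(8(8n + 12)).
Since 8n + 12 ≥ 8n for n ≥ 1, this is ≤ 76/(8·8n) = (19/16)/n.
So |(-n + 8)/(8n + 12) + 1/8| < ϵ whenever n > (19/16)/ϵ.
Take M = (19/16)/ϵ. If n > M then |(-n + 8)/(8n + 12) + 1/8| ≤ (19/16)/n < ϵ.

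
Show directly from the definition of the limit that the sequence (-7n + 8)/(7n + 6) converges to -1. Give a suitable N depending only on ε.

Fix ε > 0. For n ≥ 1, |(-7n + 8)/(7n + 6) + 1| = |98|/(7(7n + 6)) = 98/(7(7n + 6)).
Since 7n + 6 ≥ 7n for n ≥ 1, this is ≤ 98/(7·7n) = 2/n.
So |(-7n + 8)/(7n + 6) + 1| < ε whenever n > 2/ε.
Take N = 2/ε. If n > N then |(-7n + 8)/(7n + 6) + 1| ≤ 2/n < ε.

N = 2/ε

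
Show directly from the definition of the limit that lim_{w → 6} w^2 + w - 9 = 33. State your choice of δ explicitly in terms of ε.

δ = min(2, ε/15)

Fix ε > 0. We want δ > 0 such that 0 < |w − 6| < δ implies |(w^2 + w - 9) − 33| < ε.
(w^2 + w - 9) − 33 = w^2 + w - 42 = (w − 6)(w + 7).
So |(w^2 + w - 9) − 33| = |w − 6|·|w + 7|.
Require δ ≤ 2. Then |w − 6| < 2 gives |w| < 8, and by the triangle inequality |w + 7| ≤ 8 + 7 = 15.
Hence |(w^2 + w - 9) − 33| ≤ 15|w − 6| < ε provided |w − 6| < ε/15.
Take δ = min(2, ε/15). Then 0 < |w − 6| < δ gives both |w − 6| < 2 and |w − 6| < ε/15, so |(w^2 + w - 9) − 33| < ε.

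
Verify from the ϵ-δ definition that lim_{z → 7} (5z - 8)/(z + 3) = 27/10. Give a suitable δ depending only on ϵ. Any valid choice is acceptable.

δ = min(5, (50/23)ϵ)

Suppose ϵ > 0. We want δ > 0 with 0 < |z − 7| < δ ⇒ |(5z - 8)/(z + 3) − (27/10)| < ϵ.
Combining over a common denominator, (5z - 8)/(z + 3) − (27/10) = [(5z - 8)·10 − 27·(z + 3)] / [10·(z + 3)] = 23(z − 7) / (10(z + 3)).
So |(5z - 8)/(z + 3) − (27/10)| = 23|z − 7| / (10·|z + 3|).
Restrict δ ≤ 5. Then |z − 7| < 5 gives |z + 3| = |(z − 7) + 10| ≥ 10 − 5 = 5.
Hence |(5z - 8)/(z + 3) − (27/10)| < 23|z − 7|/(10·5) = (23/50)|z − 7|, which is < ϵ once |z − 7| < (50/23)ϵ.
Take δ = min(5, (50/23)ϵ). Then 0 < |z − 7| < δ forces both bounds, so |(5z - 8)/(z + 3) − (27/10)| < ϵ.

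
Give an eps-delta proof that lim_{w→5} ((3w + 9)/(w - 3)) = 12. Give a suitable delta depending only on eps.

Fix eps > 0. We want delta > 0 with 0 < |w − 5| < delta ⇒ |(3w + 9)/(w - 3) − 12| < eps.
Combining over a common denominator, (3w + 9)/(w - 3) − 12 = [(3w + 9)·2 − 24·(w - 3)] / [2·(w - 3)] = -18(w − 5) / (2(w - 3)).
So |(3w + 9)/(w - 3) − 12| = 18|w − 5| / (2·|w − 3|).
Require delta ≤ 1, so |w − 3| ≥ |2| − |w − 5| > 2 − 1 = 1.
Hence |(3w + 9)/(w - 3) − 12| < 18|w − 5|/(2·1) = 9|w − 5|, which is < eps once |w − 5| < (1/9)eps.
Take delta = min(1, (1/9)eps). Then 0 < |w − 5| < delta forces both bounds, so |(3w + 9)/(w - 3) − 12| < eps.

delta = min(1, (1/9)eps)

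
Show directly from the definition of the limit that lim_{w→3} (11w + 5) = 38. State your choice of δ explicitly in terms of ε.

Fix ε > 0. We need δ > 0 so that 0 < |w − 3| < δ implies |(11w + 5) − 38| < ε.
|(11w + 5) − 38| = |11w - 33| = 11|w − 3|.
So 11|w − 3| < ε exactly when |w − 3| < ε/11.
Choosing δ = ε/11 gives |(11w + 5) − 38| = 11|w − 3| < ε whenever |w − 3| < δ.

δ = ε/11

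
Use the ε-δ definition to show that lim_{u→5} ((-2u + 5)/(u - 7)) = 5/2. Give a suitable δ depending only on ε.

δ = min(1, (2/9)ε)

Let ε > 0 be given. We want δ > 0 with 0 < |u − 5| < δ ⇒ |(-2u + 5)/(u - 7) − (5/2)| < ε.
Combining over a common denominator, (-2u + 5)/(u - 7) − (5/2) = [(-2u + 5)·(-2) − (-5)·(u - 7)] / [(-2)·(u - 7)] = 9(u − 5) / ((-2)(u - 7)).
So |(-2u + 5)/(u - 7) − (5/2)| = 9|u − 5| / (2·|u − 7|).
Require δ ≤ 1, so |u − 7| ≥ |-2| − |u − 5| > 2 − 1 = 1.
Hence |(-2u + 5)/(u - 7) − (5/2)| < 9|u − 5|/(2·1) = (9/2)|u − 5|, which is < ε once |u − 5| < (2/9)ε.
Take δ = min(1, (2/9)ε). Then 0 < |u − 5| < δ forces both bounds, so |(-2u + 5)/(u - 7) − (5/2)| < ε.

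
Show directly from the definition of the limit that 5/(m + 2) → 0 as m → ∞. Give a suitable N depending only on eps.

Suppose eps > 0. For m ≥ 1, |5/(m + 2) − 0| = 5/(m + 2) ≤ 5/m.
We need 5/m < eps, i.e. m > 5/eps.
Take N = 5/eps. If m > N then |5/(m + 2)| ≤ 5/m < eps.

N = 5/eps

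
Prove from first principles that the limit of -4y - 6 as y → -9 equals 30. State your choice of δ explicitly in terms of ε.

Suppose ε > 0. We need δ > 0 so that 0 < |y + 9| < δ implies |(-4y - 6) − 30| < ε.
|(-4y - 6) − 30| = |-4y - 36| = 4|y + 9|.
So 4|y + 9| < ε exactly when |y + 9| < ε/4.
Take δ = ε/4. If 0 < |y + 9| < δ then |(-4y - 6) − 30| = 4|y + 9| < 4·(ε/4) = ε.

δ = ε/4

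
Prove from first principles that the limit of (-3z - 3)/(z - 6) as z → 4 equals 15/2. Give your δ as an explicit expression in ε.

Let ε > 0 be given. We want δ > 0 with 0 < |z − 4| < δ ⇒ |(-3z - 3)/(z - 6) − (15/2)| < ε.
Combining over a common denominator, (-3z - 3)/(z - 6) − (15/2) = [(-3z - 3)·(-2) − (-15)·(z - 6)] / [(-2)·(z - 6)] = 21(z − 4) / ((-2)(z - 6)).
So |(-3z - 3)/(z - 6) − (15/2)| = 21|z − 4| / (2·|z − 6|).
Restrict δ ≤ 1. Then |z − 4| < 1 gives |z − 6| = |(z − 4) + (-2)| ≥ 2 − 1 = 1.
Hence |(-3z - 3)/(z - 6) − (15/2)| < 21|z − 4|/(2·1) = (21/2)|z − 4|, which is < ε once |z − 4| < (2/21)ε.
Take δ = min(1, (2/21)ε). Then 0 < |z − 4| < δ forces both bounds, so |(-3z - 3)/(z - 6) − (15/2)| < ε.

δ = min(1, (2/21)ε)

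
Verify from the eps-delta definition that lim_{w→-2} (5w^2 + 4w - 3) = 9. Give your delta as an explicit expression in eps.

delta = min(1, eps/21)

Suppose eps > 0. We want delta > 0 such that 0 < |w + 2| < delta implies |(5w^2 + 4w - 3) − 9| < eps.
(5w^2 + 4w - 3) − 9 = 5w^2 + 4w - 12 = (w + 2)(5w - 6).
So |(5w^2 + 4w - 3) − 9| = |w + 2|·|5w - 6|.
Require delta ≤ 1. Then |w + 2| < 1 gives |w| < 3, and by the triangle inequality |5w - 6| ≤ 5·3 + 6 = 21.
Hence |(5w^2 + 4w - 3) − 9| ≤ 21|w + 2| < eps provided |w + 2| < eps/21.
Take delta = min(1, eps/21). Then 0 < |w + 2| < delta gives both |w + 2| < 1 and |w + 2| < eps/21, so |(5w^2 + 4w - 3) − 9| < eps.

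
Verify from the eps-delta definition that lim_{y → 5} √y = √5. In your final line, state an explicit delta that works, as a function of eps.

Fix eps > 0. We want delta > 0 such that 0 < |y − 5| < delta implies |√y − √5| < eps.
Multiplying by the conjugate, |√y − √5| = |y − 5|/(√y + √5).
Restrict delta ≤ 5 so that |y − 5| < 5 forces y > 0, and then √y + √5 > √5.
Hence |√y − √5| < |y − 5|/√5, which is < eps once |y − 5| < √5·eps.
Take delta = min(5, √5·eps). If 0 < |y − 5| < delta then y > 0 and |√y − √5| < |y − 5|/√5 < eps.

delta = min(5, √5·eps)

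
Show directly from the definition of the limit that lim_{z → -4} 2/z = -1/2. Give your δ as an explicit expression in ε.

Fix ε > 0. We seek δ > 0 such that 0 < |z + 4| < δ implies |2/z + 1/2| < ε.
|2/z + 1/2| = 2·|-4 − z|/(4·|z|) = 2|z + 4|/(4|z|).
Require δ ≤ 2 so that |z| > 4 − 2 = 2, hence 4|z| > 8.
Then |2/z + 1/2| < 2|z + 4|/8, which is < ε when |z + 4| < 4ε.
Take δ = min(2, 4ε). Then 0 < |z + 4| < δ gives both |z + 4| < 2 and |z + 4| < 4ε, so |2/z + 1/2| < ε.

δ = min(2, 4ε)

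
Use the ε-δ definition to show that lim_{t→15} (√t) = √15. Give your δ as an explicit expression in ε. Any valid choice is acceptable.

Fix ε > 0. We want δ > 0 such that 0 < |t − 15| < δ implies |√t − √15| < ε.
Multiplying by the conjugate, |√t − √15| = |t − 15|/(√t + √15).
Restrict δ ≤ 15 so that |t − 15| < 15 forces t > 0, and then √t + √15 > √15.
Hence |√t − √15| < |t − 15|/√15, which is < ε once |t − 15| < √15·ε.
Take δ = min(15, √15·ε). If 0 < |t − 15| < δ then t > 0 and |√t − √15| < |t − 15|/√15 < ε.

δ = min(15, √15·ε)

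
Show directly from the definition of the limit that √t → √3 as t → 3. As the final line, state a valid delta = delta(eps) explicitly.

Let eps > 0. We want delta > 0 such that 0 < |t − 3| < delta implies |√t − √3| < eps.
Multiplying by the conjugate, |√t − √3| = |t − 3|/(√t + √3).
Restrict delta ≤ 3 so that |t − 3| < 3 forces t > 0, and then √t + √3 > √3.
Hence |√t − √3| < |t − 3|/√3, which is < eps once |t − 3| < √3·eps.
Take delta = min(3, √3·eps). If 0 < |t − 3| < delta then t > 0 and |√t − √3| < |t − 3|/√3 < eps.

delta = min(3, √3·eps)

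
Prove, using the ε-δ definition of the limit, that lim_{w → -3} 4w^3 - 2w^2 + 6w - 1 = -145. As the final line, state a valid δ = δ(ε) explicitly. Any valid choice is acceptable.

Fix ε > 0. We want δ > 0 such that 0 < |w + 3| < δ implies |(4w^3 - 2w^2 + 6w - 1) + 145| < ε.
(4w^3 - 2w^2 + 6w - 1) + 145 = 4w^3 - 2w^2 + 6w + 144 = (w + 3)(4w^2 - 14w + 48).
So |(4w^3 - 2w^2 + 6w - 1) + 145| = |w + 3|·|4w^2 - 14w + 48|.
Require δ ≤ 1. Then |w + 3| < 1 gives |w| < 4, and by the triangle inequality |4w^2 - 14w + 48| ≤ 4·4^2 + 14·4 + 48 = 168.
Hence |(4w^3 - 2w^2 + 6w - 1) + 145| ≤ 168|w + 3| < ε provided |w + 3| < ε/168.
Take δ = min(1, ε/168). Then 0 < |w + 3| < δ gives both |w + 3| < 1 and |w + 3| < ε/168, so |(4w^3 - 2w^2 + 6w - 1) + 145| < ε.

δ = min(1, ε/168)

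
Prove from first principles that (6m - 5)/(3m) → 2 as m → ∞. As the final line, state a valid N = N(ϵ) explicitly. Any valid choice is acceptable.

Fix ϵ > 0. For m ≥ 1, |(6m - 5)/(3m) − 2| = |-15|/(3(3m)) = 15/(3(3m)).
Since 3m ≥ 3m for m ≥ 1, this is ≤ 15/(3·3m) = (5/3)/m.
So |(6m - 5)/(3m) − 2| < ϵ whenever m > (5/3)/ϵ.
Take N = (5/3)/ϵ. If m > N then |(6m - 5)/(3m) − 2| ≤ (5/3)/m < ϵ.

N = (5/3)/ϵ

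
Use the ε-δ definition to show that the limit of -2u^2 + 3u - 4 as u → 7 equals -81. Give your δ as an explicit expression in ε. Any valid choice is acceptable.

Suppose ε > 0. We want δ > 0 such that 0 < |u − 7| < δ implies |(-2u^2 + 3u - 4) + 81| < ε.
(-2u^2 + 3u - 4) + 81 = -2u^2 + 3u + 77 = (u − 7)(-2u - 11).
So |(-2u^2 + 3u - 4) + 81| = |u − 7|·|-2u - 11|.
Assume first that |u − 7| < 1, so |u| < 8. Then |-2u - 11| ≤ 2·8 + 11 = 27.
Hence |(-2u^2 + 3u - 4) + 81| ≤ 27|u − 7| < ε provided |u − 7| < ε/27.
Choosing δ = min(1, ε/27) ensures both conditions, hence |(-2u^2 + 3u - 4) + 81| < ε.

δ = min(1, ε/27)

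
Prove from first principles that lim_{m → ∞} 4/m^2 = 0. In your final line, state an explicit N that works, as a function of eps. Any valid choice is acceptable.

Suppose eps > 0. For m ≥ 1, |4/m^2 − 0| = 4/m^2.
4/m^2 < eps ⇔ m^2 > 4/eps ⇔ m > (4/eps)^{1/2}.
Take N = (4/eps)^{1/2}. Then m > N implies 4/m^2 < eps.

N = (4/eps)^{1/2}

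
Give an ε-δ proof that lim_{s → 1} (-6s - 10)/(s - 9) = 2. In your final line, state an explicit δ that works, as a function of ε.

Suppose ε > 0. We want δ > 0 with 0 < |s − 1| < δ ⇒ |(-6s - 10)/(s - 9) − 2| < ε.
Combining over a common denominator, (-6s - 10)/(s - 9) − 2 = [(-6s - 10)·(-8) − (-16)·(s - 9)] / [(-8)·(s - 9)] = 64(s − 1) / ((-8)(s - 9)).
So |(-6s - 10)/(s - 9) − 2| = 64|s − 1| / (8·|s − 9|).
Restrict δ ≤ 4. Then |s − 1| < 4 gives |s − 9| = |(s − 1) + (-8)| ≥ 8 − 4 = 4.
Hence |(-6s - 10)/(s - 9) − 2| < 64|s − 1|/(8·4) = 2|s − 1|, which is < ε once |s − 1| < (1/2)ε.
Take δ = min(4, (1/2)ε). Then 0 < |s − 1| < δ forces both bounds, so |(-6s - 10)/(s - 9) − 2| < ε.

δ = min(4, (1/2)ε)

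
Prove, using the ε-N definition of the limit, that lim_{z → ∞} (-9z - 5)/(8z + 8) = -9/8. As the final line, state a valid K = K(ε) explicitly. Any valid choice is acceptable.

Let ε > 0 be given. We seek K > 0 such that z > K implies |(-9z - 5)/(8z + 8) + 9/8| < ε.
(-9z - 5)/(8z + 8) + 9/8 = (8(-9z - 5) − (-9)(8z + 8)) / (8(8z + 8)) = 32/(8(8z + 8)).
For z > 0 we have 8z + 8 > 8z, so |(-9z - 5)/(8z + 8) + 9/8| = 32/(8(8z + 8)) < 32/(8·8z) = (1/2)/z.
Thus |(-9z - 5)/(8z + 8) + 9/8| < ε whenever z > (1/2)/ε.
Take K = (1/2)/ε. If z > K then |(-9z - 5)/(8z + 8) + 9/8| < (1/2)/z < ε.

K = (1/2)/ε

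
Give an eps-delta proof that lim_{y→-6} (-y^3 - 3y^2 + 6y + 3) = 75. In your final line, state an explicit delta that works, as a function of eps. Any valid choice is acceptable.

delta = min(1, eps/82)

Fix eps > 0. We want delta > 0 such that 0 < |y + 6| < delta implies |(-y^3 - 3y^2 + 6y + 3) − 75| < eps.
(-y^3 - 3y^2 + 6y + 3) − 75 = -y^3 - 3y^2 + 6y - 72 = (y + 6)(-y^2 + 3y - 12).
So |(-y^3 - 3y^2 + 6y + 3) − 75| = |y + 6|·|-y^2 + 3y - 12|.
Assume first that |y + 6| < 1, so |y| < 7. Then |-y^2 + 3y - 12| ≤ 7^2 + 3·7 + 12 = 82.
Hence |(-y^3 - 3y^2 + 6y + 3) − 75| ≤ 82|y + 6| < eps provided |y + 6| < eps/82.
Take delta = min(1, eps/82). Then 0 < |y + 6| < delta gives both |y + 6| < 1 and |y + 6| < eps/82, so |(-y^3 - 3y^2 + 6y + 3) − 75| < eps.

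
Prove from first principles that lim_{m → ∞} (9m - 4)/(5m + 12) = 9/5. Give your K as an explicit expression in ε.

K = (128/25)/ε

Let ε > 0 be given. For m ≥ 1, |(9m - 4)/(5m + 12) − (9/5)| = |-128|/(5(5m + 12)) = 128/(5(5m + 12)).
Since 5m + 12 ≥ 5m for m ≥ 1, this is ≤ 128/(5·5m) = (128/25)/m.
So |(9m - 4)/(5m + 12) − (9/5)| < ε whenever m > (128/25)/ε.
Take K = (128/25)/ε. If m > K then |(9m - 4)/(5m + 12) − (9/5)| ≤ (128/25)/m < ε.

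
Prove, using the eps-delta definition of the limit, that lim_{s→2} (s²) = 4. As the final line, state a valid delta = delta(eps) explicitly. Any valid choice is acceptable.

delta = min(2, eps/6)

Let eps > 0. We seek delta > 0 with 0 < |s − 2| < delta ⇒ |s² − 4| < eps.
Factor: s² − 4 = (s − 2)(s + 2), so |s² − 4| = |s − 2|·|s + 2|.
Restrict delta ≤ 2. Then |s − 2| < 2 gives |s| < 4, so by the triangle inequality |s + 2| ≤ 4 + 2 = 6.
Hence |s² − 4| ≤ 6|s − 2|, which is < eps once |s − 2| < eps/6.
Take delta = min(2, eps/6). If 0 < |s − 2| < delta then both bounds hold and |s² − 4| ≤ 6|s − 2| < 6·(eps/6) = eps.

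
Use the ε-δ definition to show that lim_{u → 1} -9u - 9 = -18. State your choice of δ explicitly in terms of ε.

δ = ε/9

Suppose ε > 0. We need δ > 0 so that 0 < |u − 1| < δ implies |(-9u - 9) + 18| < ε.
|(-9u - 9) + 18| = |-9u + 9| = 9|u − 1|.
So 9|u − 1| < ε exactly when |u − 1| < ε/9.
Take δ = ε/9. If 0 < |u − 1| < δ then |(-9u - 9) + 18| = 9|u − 1| < 9·(ε/9) = ε.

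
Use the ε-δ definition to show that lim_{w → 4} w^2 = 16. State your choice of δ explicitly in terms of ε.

δ = min(1, ε/9)

Suppose ε > 0. We seek δ > 0 with 0 < |w − 4| < δ ⇒ |w^2 − 16| < ε.
Factor: w^2 − 16 = (w − 4)(w + 4), so |w^2 − 16| = |w − 4|·|w + 4|.
Impose δ ≤ 1 so that |w| < 5; then |w + 4| ≤ 9.
Hence |w^2 − 16| ≤ 9|w − 4|, which is < ε once |w − 4| < ε/9.
Take δ = min(1, ε/9). If 0 < |w − 4| < δ then both bounds hold and |w^2 − 16| ≤ 9|w − 4| < 9·(ε/9) = ε.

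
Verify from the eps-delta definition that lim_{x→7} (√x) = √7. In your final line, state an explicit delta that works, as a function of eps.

Let eps > 0 be given. We want delta > 0 such that 0 < |x − 7| < delta implies |√x − √7| < eps.
Multiplying by the conjugate, |√x − √7| = |x − 7|/(√x + √7).
Restrict delta ≤ 7 so that |x − 7| < 7 forces x > 0, and then √x + √7 > √7.
Hence |√x − √7| < |x − 7|/√7, which is < eps once |x − 7| < √7·eps.
Take delta = min(7, √7·eps). If 0 < |x − 7| < delta then x > 0 and |√x − √7| < |x − 7|/√7 < eps.

delta = min(7, √7·eps)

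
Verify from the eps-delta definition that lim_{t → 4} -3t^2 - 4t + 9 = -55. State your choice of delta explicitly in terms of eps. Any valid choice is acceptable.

delta = min(1, eps/31)

Let eps > 0 be given. We want delta > 0 such that 0 < |t − 4| < delta implies |(-3t^2 - 4t + 9) + 55| < eps.
(-3t^2 - 4t + 9) + 55 = -3t^2 - 4t + 64 = (t − 4)(-3t - 16).
So |(-3t^2 - 4t + 9) + 55| = |t − 4|·|-3t - 16|.
Require delta ≤ 1. Then |t − 4| < 1 gives |t| < 5, and by the triangle inequality |-3t - 16| ≤ 3·5 + 16 = 31.
Hence |(-3t^2 - 4t + 9) + 55| ≤ 31|t − 4| < eps provided |t − 4| < eps/31.
Choosing delta = min(1, eps/31) ensures both conditions, hence |(-3t^2 - 4t + 9) + 55| < eps.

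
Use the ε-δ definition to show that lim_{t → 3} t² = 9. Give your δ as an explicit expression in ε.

δ = min(1, ε/7)

Suppose ε > 0. We seek δ > 0 with 0 < |t − 3| < δ ⇒ |t² − 9| < ε.
Factor: t² − 9 = (t − 3)(t + 3), so |t² − 9| = |t − 3|·|t + 3|.
Impose δ ≤ 1 so that |t| < 4; then |t + 3| ≤ 7.
Hence |t² − 9| ≤ 7|t − 3|, which is < ε once |t − 3| < ε/7.
Take δ = min(1, ε/7). If 0 < |t − 3| < δ then both bounds hold and |t² − 9| ≤ 7|t − 3| < 7·(ε/7) = ε.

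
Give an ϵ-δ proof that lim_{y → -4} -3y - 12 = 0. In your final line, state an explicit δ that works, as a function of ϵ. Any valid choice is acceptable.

Fix ϵ > 0. We need δ > 0 so that 0 < |y + 4| < δ implies |(-3y - 12)| < ϵ.
Since (-3y - 12) = -3(y + 4), we have |(-3y - 12)| = 3|y + 4|.
Thus it suffices that |y + 4| < ϵ/3.
Take δ = ϵ/3. If 0 < |y + 4| < δ then |(-3y - 12)| = 3|y + 4| < 3·(ϵ/3) = ϵ.

δ = ϵ/3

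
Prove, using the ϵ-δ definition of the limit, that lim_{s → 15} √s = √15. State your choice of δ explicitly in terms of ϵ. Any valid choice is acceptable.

δ = min(15, √15·ϵ)

Let ϵ > 0 be given. We want δ > 0 such that 0 < |s − 15| < δ implies |√s − √15| < ϵ.
Rationalise: √s − √15 = (s − 15)/(√s + √15), so |√s − √15| = |s − 15|/(√s + √15).
Restrict δ ≤ 15 so that |s − 15| < 15 forces s > 0, and then √s + √15 > √15.
Hence |√s − √15| < |s − 15|/√15, which is < ϵ once |s − 15| < √15·ϵ.
Take δ = min(15, √15·ϵ). If 0 < |s − 15| < δ then s > 0 and |√s − √15| < |s − 15|/√15 < ϵ.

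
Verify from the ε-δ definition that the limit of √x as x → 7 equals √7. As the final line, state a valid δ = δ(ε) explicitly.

Fix ε > 0. We want δ > 0 such that 0 < |x − 7| < δ implies |√x − √7| < ε.
Multiplying by the conjugate, |√x − √7| = |x − 7|/(√x + √7).
Restrict δ ≤ 7 so that |x − 7| < 7 forces x > 0, and then √x + √7 > √7.
Hence |√x − √7| < |x − 7|/√7, which is < ε once |x − 7| < √7·ε.
Take δ = min(7, √7·ε). If 0 < |x − 7| < δ then x > 0 and |√x − √7| < |x − 7|/√7 < ε.

δ = min(7, √7·ε)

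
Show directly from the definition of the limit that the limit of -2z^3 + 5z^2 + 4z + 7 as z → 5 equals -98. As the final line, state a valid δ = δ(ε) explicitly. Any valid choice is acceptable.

Fix ε > 0. We want δ > 0 such that 0 < |z − 5| < δ implies |(-2z^3 + 5z^2 + 4z + 7) + 98| < ε.
(-2z^3 + 5z^2 + 4z + 7) + 98 = -2z^3 + 5z^2 + 4z + 105 = (z − 5)(-2z^2 - 5z - 21).
So |(-2z^3 + 5z^2 + 4z + 7) + 98| = |z − 5|·|-2z^2 - 5z - 21|.
Require δ ≤ 1. Then |z − 5| < 1 gives |z| < 6, and by the triangle inequality |-2z^2 - 5z - 21| ≤ 2·6^2 + 5·6 + 21 = 123.
Hence |(-2z^3 + 5z^2 + 4z + 7) + 98| ≤ 123|z − 5| < ε provided |z − 5| < ε/123.
Choosing δ = min(1, ε/123) ensures both conditions, hence |(-2z^3 + 5z^2 + 4z + 7) + 98| < ε.

δ = min(1, ε/123)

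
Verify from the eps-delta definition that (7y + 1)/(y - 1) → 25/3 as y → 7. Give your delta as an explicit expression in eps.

Fix eps > 0. We want delta > 0 with 0 < |y − 7| < delta ⇒ |(7y + 1)/(y - 1) − (25/3)| < eps.
Combining over a common denominator, (7y + 1)/(y - 1) − (25/3) = [(7y + 1)·6 − 50·(y - 1)] / [6·(y - 1)] = -8(y − 7) / (6(y - 1)).
So |(7y + 1)/(y - 1) − (25/3)| = 8|y − 7| / (6·|y − 1|).
Restrict delta ≤ 3. Then |y − 7| < 3 gives |y − 1| = |(y − 7) + 6| ≥ 6 − 3 = 3.
Hence |(7y + 1)/(y - 1) − (25/3)| < 8|y − 7|/(6·3) = (4/9)|y − 7|, which is < eps once |y − 7| < (9/4)eps.
Take delta = min(3, (9/4)eps). Then 0 < |y − 7| < delta forces both bounds, so |(7y + 1)/(y - 1) − (25/3)| < eps.

delta = min(3, (9/4)eps)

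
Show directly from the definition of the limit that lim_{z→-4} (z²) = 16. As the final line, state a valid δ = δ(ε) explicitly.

δ = min(1, ε/9)

Let ε > 0. We seek δ > 0 with 0 < |z + 4| < δ ⇒ |z² − 16| < ε.
Factor: z² − 16 = (z + 4)(z - 4), so |z² − 16| = |z + 4|·|z - 4|.
Restrict δ ≤ 1. Then |z + 4| < 1 gives |z| < 5, so by the triangle inequality |z - 4| ≤ 5 + 4 = 9.
Hence |z² − 16| ≤ 9|z + 4|, which is < ε once |z + 4| < ε/9.
Take δ = min(1, ε/9). If 0 < |z + 4| < δ then both bounds hold and |z² − 16| ≤ 9|z + 4| < 9·(ε/9) = ε.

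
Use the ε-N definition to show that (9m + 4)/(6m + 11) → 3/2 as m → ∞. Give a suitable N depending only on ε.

N = (25/12)/ε

Let ε > 0. For m ≥ 1, |(9m + 4)/(6m + 11) − (3/2)| = |-75|/(6(6m + 11)) = 75/(6(6m + 11)).
Since 6m + 11 ≥ 6m for m ≥ 1, this is ≤ 75/(6·6m) = (25/12)/m.
So |(9m + 4)/(6m + 11) − (3/2)| < ε whenever m > (25/12)/ε.
Take N = (25/12)/ε. If m > N then |(9m + 4)/(6m + 11) − (3/2)| ≤ (25/12)/m < ε.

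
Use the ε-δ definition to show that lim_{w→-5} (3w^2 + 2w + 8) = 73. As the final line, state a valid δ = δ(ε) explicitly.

Let ε > 0. We want δ > 0 such that 0 < |w + 5| < δ implies |(3w^2 + 2w + 8) − 73| < ε.
(3w^2 + 2w + 8) − 73 = 3w^2 + 2w - 65 = (w + 5)(3w - 13).
So |(3w^2 + 2w + 8) − 73| = |w + 5|·|3w - 13|.
Require δ ≤ 2. Then |w + 5| < 2 gives |w| < 7, and by the triangle inequality |3w - 13| ≤ 3·7 + 13 = 34.
Hence |(3w^2 + 2w + 8) − 73| ≤ 34|w + 5| < ε provided |w + 5| < ε/34.
Take δ = min(2, ε/34). Then 0 < |w + 5| < δ gives both |w + 5| < 2 and |w + 5| < ε/34, so |(3w^2 + 2w + 8) − 73| < ε.

δ = min(2, ε/34)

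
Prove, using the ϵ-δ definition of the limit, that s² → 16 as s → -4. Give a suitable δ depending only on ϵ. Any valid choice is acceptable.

Let ϵ > 0. We seek δ > 0 with 0 < |s + 4| < δ ⇒ |s² − 16| < ϵ.
Factor: s² − 16 = (s + 4)(s - 4), so |s² − 16| = |s + 4|·|s - 4|.
Impose δ ≤ 1 so that |s| < 5; then |s - 4| ≤ 9.
Hence |s² − 16| ≤ 9|s + 4|, which is < ϵ once |s + 4| < ϵ/9.
Take δ = min(1, ϵ/9). If 0 < |s + 4| < δ then both bounds hold and |s² − 16| ≤ 9|s + 4| < 9·(ϵ/9) = ϵ.

δ = min(1, ϵ/9)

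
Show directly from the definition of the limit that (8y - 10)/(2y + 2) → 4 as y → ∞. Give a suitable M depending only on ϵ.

Let ϵ > 0. We seek M > 0 such that y > M implies |(8y - 10)/(2y + 2) − 4| < ϵ.
(8y - 10)/(2y + 2) − 4 = (2(8y - 10) − 8(2y + 2)) / (2(2y + 2)) = -36/(2(2y + 2)).
For y > 0 we have 2y + 2 > 2y, so |(8y - 10)/(2y + 2) − 4| = 36/(2(2y + 2)) < 36/(2·2y) = 9/y.
Thus |(8y - 10)/(2y + 2) − 4| < ϵ whenever y > 9/ϵ.
Take M = 9/ϵ. If y > M then |(8y - 10)/(2y + 2) − 4| < 9/y < ϵ.

M = 9/ϵ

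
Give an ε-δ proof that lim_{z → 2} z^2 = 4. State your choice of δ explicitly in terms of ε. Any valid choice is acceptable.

δ = min(2, ε/6)

Suppose ε > 0. We seek δ > 0 with 0 < |z − 2| < δ ⇒ |z^2 − 4| < ε.
Factor: z^2 − 4 = (z − 2)(z + 2), so |z^2 − 4| = |z − 2|·|z + 2|.
Impose δ ≤ 2 so that |z| < 4; then |z + 2| ≤ 6.
Hence |z^2 − 4| ≤ 6|z − 2|, which is < ε once |z − 2| < ε/6.
Take δ = min(2, ε/6). If 0 < |z − 2| < δ then both bounds hold and |z^2 − 4| ≤ 6|z − 2| < 6·(ε/6) = ε.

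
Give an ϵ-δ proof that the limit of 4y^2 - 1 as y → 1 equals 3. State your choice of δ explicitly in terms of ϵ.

Let ϵ > 0 be given. We want δ > 0 such that 0 < |y − 1| < δ implies |(4y^2 - 1) − 3| < ϵ.
(4y^2 - 1) − 3 = 4y^2 - 4 = (y − 1)(4y + 4).
So |(4y^2 - 1) − 3| = |y − 1|·|4y + 4|.
Assume first that |y − 1| < 2, so |y| < 3. Then |4y + 4| ≤ 4·3 + 4 = 16.
Hence |(4y^2 - 1) − 3| ≤ 16|y − 1| < ϵ provided |y − 1| < ϵ/16.
Choosing δ = min(2, ϵ/16) ensures both conditions, hence |(4y^2 - 1) − 3| < ϵ.

δ = min(2, ϵ/16)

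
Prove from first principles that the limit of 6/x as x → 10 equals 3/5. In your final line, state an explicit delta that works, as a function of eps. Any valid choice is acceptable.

Let eps > 0. We seek delta > 0 such that 0 < |x − 10| < delta implies |6/x − (3/5)| < eps.
|6/x − (3/5)| = 6·|10 − x|/(10·|x|) = 6|x − 10|/(10|x|).
Restrict delta ≤ 5. Then |x − 10| < 5 gives |x| > 5, so 10|x| > 50.
Then |6/x − (3/5)| < 6|x − 10|/50, which is < eps when |x − 10| < (25/3)eps.
Take delta = min(5, (25/3)eps). Then 0 < |x − 10| < delta gives both |x − 10| < 5 and |x − 10| < (25/3)eps, so |6/x − (3/5)| < eps.

delta = min(5, (25/3)eps)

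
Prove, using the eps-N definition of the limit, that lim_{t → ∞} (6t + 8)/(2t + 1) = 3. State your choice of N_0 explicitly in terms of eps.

Fix eps > 0. We seek N_0 > 0 such that t > N_0 implies |(6t + 8)/(2t + 1) − 3| < eps.
(6t + 8)/(2t + 1) − 3 = (2(6t + 8) − 6(2t + 1)) / (2(2t + 1)) = 10/(2(2t + 1)).
For t > 0 we have 2t + 1 > 2t, so |(6t + 8)/(2t + 1) − 3| = 10/(2(2t + 1)) < 10/(2·2t) = (5/2)/t.
Thus |(6t + 8)/(2t + 1) − 3| < eps whenever t > (5/2)/eps.
Take N_0 = (5/2)/eps. If t > N_0 then |(6t + 8)/(2t + 1) − 3| < (5/2)/t < eps.

N_0 = (5/2)/eps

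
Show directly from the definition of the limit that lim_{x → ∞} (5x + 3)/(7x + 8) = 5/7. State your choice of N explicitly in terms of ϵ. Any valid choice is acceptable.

Let ϵ > 0 be given. We seek N > 0 such that x > N implies |(5x + 3)/(7x + 8) − (5/7)| < ϵ.
(5x + 3)/(7x + 8) − (5/7) = (7(5x + 3) − 5(7x + 8)) / (7(7x + 8)) = -19/(7(7x + 8)).
For x > 0 we have 7x + 8 > 7x, so |(5x + 3)/(7x + 8) − (5/7)| = 19/(7(7x + 8)) < 19/(7·7x) = (19/49)/x.
Thus |(5x + 3)/(7x + 8) − (5/7)| < ϵ whenever x > (19/49)/ϵ.
Take N = (19/49)/ϵ. If x > N then |(5x + 3)/(7x + 8) − (5/7)| < (19/49)/x < ϵ.

N = (19/49)/ϵ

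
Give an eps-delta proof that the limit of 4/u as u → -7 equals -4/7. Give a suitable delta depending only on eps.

Fix eps > 0. We seek delta > 0 such that 0 < |u + 7| < delta implies |4/u + 4/7| < eps.
|4/u + 4/7| = 4·|-7 − u|/(7·|u|) = 4|u + 7|/(7|u|).
Restrict delta ≤ 7/2. Then |u + 7| < 7/2 gives |u| > 7/2, so 7|u| > 49/2.
Then |4/u + 4/7| < 4|u + 7|/(49/2), which is < eps when |u + 7| < (49/8)eps.
Take delta = min(7/2, (49/8)eps). Then 0 < |u + 7| < delta gives both |u + 7| < 7/2 and |u + 7| < (49/8)eps, so |4/u + 4/7| < eps.

delta = min(7/2, (49/8)eps)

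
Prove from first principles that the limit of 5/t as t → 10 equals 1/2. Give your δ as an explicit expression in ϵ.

Let ϵ > 0. We seek δ > 0 such that 0 < |t − 10| < δ implies |5/t − (1/2)| < ϵ.
|5/t − (1/2)| = 5·|10 − t|/(10·|t|) = 5|t − 10|/(10|t|).
Restrict δ ≤ 5. Then |t − 10| < 5 gives |t| > 5, so 10|t| > 50.
Then |5/t − (1/2)| < 5|t − 10|/50, which is < ϵ when |t − 10| < 10ϵ.
Take δ = min(5, 10ϵ). Then 0 < |t − 10| < δ gives both |t − 10| < 5 and |t − 10| < 10ϵ, so |5/t − (1/2)| < ϵ.

δ = min(5, 10ϵ)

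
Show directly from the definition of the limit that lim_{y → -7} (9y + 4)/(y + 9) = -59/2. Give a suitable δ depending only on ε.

δ = min(1, (2/77)ε)

Suppose ε > 0. We want δ > 0 with 0 < |y + 7| < δ ⇒ |(9y + 4)/(y + 9) + 59/2| < ε.
Combining over a common denominator, (9y + 4)/(y + 9) + 59/2 = [(9y + 4)·2 − (-59)·(y + 9)] / [2·(y + 9)] = 77(y + 7) / (2(y + 9)).
So |(9y + 4)/(y + 9) + 59/2| = 77|y + 7| / (2·|y + 9|).
Restrict δ ≤ 1. Then |y + 7| < 1 gives |y + 9| = |(y + 7) + 2| ≥ 2 − 1 = 1.
Hence |(9y + 4)/(y + 9) + 59/2| < 77|y + 7|/(2·1) = (77/2)|y + 7|, which is < ε once |y + 7| < (2/77)ε.
Take δ = min(1, (2/77)ε). Then 0 < |y + 7| < δ forces both bounds, so |(9y + 4)/(y + 9) + 59/2| < ε.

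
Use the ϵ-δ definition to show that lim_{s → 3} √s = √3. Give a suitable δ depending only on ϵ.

δ = min(3, √3·ϵ)

Let ϵ > 0. We want δ > 0 such that 0 < |s − 3| < δ implies |√s − √3| < ϵ.
Rationalise: √s − √3 = (s − 3)/(√s + √3), so |√s − √3| = |s − 3|/(√s + √3).
Restrict δ ≤ 3 so that |s − 3| < 3 forces s > 0, and then √s + √3 > √3.
Hence |√s − √3| < |s − 3|/√3, which is < ϵ once |s − 3| < √3·ϵ.
Take δ = min(3, √3·ϵ). If 0 < |s − 3| < δ then s > 0 and |√s − √3| < |s − 3|/√3 < ϵ.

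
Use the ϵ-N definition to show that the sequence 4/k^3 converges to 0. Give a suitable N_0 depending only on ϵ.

N_0 = (4/ϵ)^{1/3}

Suppose ϵ > 0. For k ≥ 1, |4/k^3 − 0| = 4/k^3.
4/k^3 < ϵ ⇔ k^3 > 4/ϵ ⇔ k > (4/ϵ)^{1/3}.
Take N_0 = (4/ϵ)^{1/3}. Then k > N_0 implies 4/k^3 < ϵ.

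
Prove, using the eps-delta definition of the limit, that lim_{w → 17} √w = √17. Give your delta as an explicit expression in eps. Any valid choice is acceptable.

Let eps > 0 be given. We want delta > 0 such that 0 < |w − 17| < delta implies |√w − √17| < eps.
Multiplying by the conjugate, |√w − √17| = |w − 17|/(√w + √17).
Restrict delta ≤ 17 so that |w − 17| < 17 forces w > 0, and then √w + √17 > √17.
Hence |√w − √17| < |w − 17|/√17, which is < eps once |w − 17| < √17·eps.
Take delta = min(17, √17·eps). If 0 < |w − 17| < delta then w > 0 and |√w − √17| < |w − 17|/√17 < eps.

delta = min(17, √17·eps)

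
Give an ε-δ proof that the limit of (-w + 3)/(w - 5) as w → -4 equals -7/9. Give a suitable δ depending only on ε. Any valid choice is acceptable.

Let ε > 0 be given. We want δ > 0 with 0 < |w + 4| < δ ⇒ |(-w + 3)/(w - 5) + 7/9| < ε.
Combining over a common denominator, (-w + 3)/(w - 5) + 7/9 = [(-w + 3)·(-9) − 7·(w - 5)] / [(-9)·(w - 5)] = 2(w + 4) / ((-9)(w - 5)).
So |(-w + 3)/(w - 5) + 7/9| = 2|w + 4| / (9·|w − 5|).
Restrict δ ≤ 9/2. Then |w + 4| < 9/2 gives |w − 5| = |(w + 4) + (-9)| ≥ 9 − 9/2 = 9/2.
Hence |(-w + 3)/(w - 5) + 7/9| < 2|w + 4|/(9·(9/2)) = (4/81)|w + 4|, which is < ε once |w + 4| < (81/4)ε.
Take δ = min(9/2, (81/4)ε). Then 0 < |w + 4| < δ forces both bounds, so |(-w + 3)/(w - 5) + 7/9| < ε.

δ = min(9/2, (81/4)ε)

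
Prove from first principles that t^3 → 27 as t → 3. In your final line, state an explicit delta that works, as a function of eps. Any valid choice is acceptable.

delta = min(1, eps/37)

Fix eps > 0. We seek delta > 0 with 0 < |t − 3| < delta ⇒ |t^3 − 27| < eps.
Factor: t^3 − 27 = (t − 3)(t^2 + 3t + 9), so |t^3 − 27| = |t − 3|·|t^2 + 3t + 9|.
Restrict delta ≤ 1. Then |t − 3| < 1 gives |t| < 4, so by the triangle inequality |t^2 + 3t + 9| ≤ 4^2 + 3·4 + 9 = 37.
Hence |t^3 − 27| ≤ 37|t − 3|, which is < eps once |t − 3| < eps/37.
Take delta = min(1, eps/37). If 0 < |t − 3| < delta then both bounds hold and |t^3 − 27| ≤ 37|t − 3| < 37·(eps/37) = eps.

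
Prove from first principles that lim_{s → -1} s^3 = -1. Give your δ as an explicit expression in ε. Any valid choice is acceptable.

δ = min(1, ε/7)

Let ε > 0. We seek δ > 0 with 0 < |s + 1| < δ ⇒ |s^3 + 1| < ε.
Factor: s^3 + 1 = (s + 1)(s^2 - s + 1), so |s^3 + 1| = |s + 1|·|s^2 - s + 1|.
Impose δ ≤ 1 so that |s| < 2; then |s^2 - s + 1| ≤ 7.
Hence |s^3 + 1| ≤ 7|s + 1|, which is < ε once |s + 1| < ε/7.
Take δ = min(1, ε/7). If 0 < |s + 1| < δ then both bounds hold and |s^3 + 1| ≤ 7|s + 1| < 7·(ε/7) = ε.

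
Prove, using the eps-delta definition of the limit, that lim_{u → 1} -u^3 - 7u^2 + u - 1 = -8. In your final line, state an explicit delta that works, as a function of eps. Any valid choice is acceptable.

Suppose eps > 0. We want delta > 0 such that 0 < |u − 1| < delta implies |(-u^3 - 7u^2 + u - 1) + 8| < eps.
(-u^3 - 7u^2 + u - 1) + 8 = -u^3 - 7u^2 + u + 7 = (u − 1)(-u^2 - 8u - 7).
So |(-u^3 - 7u^2 + u - 1) + 8| = |u − 1|·|-u^2 - 8u - 7|.
Require delta ≤ 1. Then |u − 1| < 1 gives |u| < 2, and by the triangle inequality |-u^2 - 8u - 7| ≤ 2^2 + 8·2 + 7 = 27.
Hence |(-u^3 - 7u^2 + u - 1) + 8| ≤ 27|u − 1| < eps provided |u − 1| < eps/27.
Choosing delta = min(1, eps/27) ensures both conditions, hence |(-u^3 - 7u^2 + u - 1) + 8| < eps.

delta = min(1, eps/27)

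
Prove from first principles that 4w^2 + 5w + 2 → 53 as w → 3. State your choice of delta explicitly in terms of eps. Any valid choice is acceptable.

Let eps > 0 be given. We want delta > 0 such that 0 < |w − 3| < delta implies |(4w^2 + 5w + 2) − 53| < eps.
(4w^2 + 5w + 2) − 53 = 4w^2 + 5w - 51 = (w − 3)(4w + 17).
So |(4w^2 + 5w + 2) − 53| = |w − 3|·|4w + 17|.
Assume first that |w − 3| < 2, so |w| < 5. Then |4w + 17| ≤ 4·5 + 17 = 37.
Hence |(4w^2 + 5w + 2) − 53| ≤ 37|w − 3| < eps provided |w − 3| < eps/37.
Take delta = min(2, eps/37). Then 0 < |w − 3| < delta gives both |w − 3| < 2 and |w − 3| < eps/37, so |(4w^2 + 5w + 2) − 53| < eps.

delta = min(2, eps/37)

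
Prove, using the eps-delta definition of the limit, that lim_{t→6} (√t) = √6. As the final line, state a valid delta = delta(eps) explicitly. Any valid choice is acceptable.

Let eps > 0. We want delta > 0 such that 0 < |t − 6| < delta implies |√t − √6| < eps.
Multiplying by the conjugate, |√t − √6| = |t − 6|/(√t + √6).
Restrict delta ≤ 6 so that |t − 6| < 6 forces t > 0, and then √t + √6 > √6.
Hence |√t − √6| < |t − 6|/√6, which is < eps once |t − 6| < √6·eps.
Take delta = min(6, √6·eps). If 0 < |t − 6| < delta then t > 0 and |√t − √6| < |t − 6|/√6 < eps.

delta = min(6, √6·eps)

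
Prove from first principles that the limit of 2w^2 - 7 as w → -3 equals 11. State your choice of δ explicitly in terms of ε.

δ = min(1, ε/14)

Let ε > 0. We want δ > 0 such that 0 < |w + 3| < δ implies |(2w^2 - 7) − 11| < ε.
(2w^2 - 7) − 11 = 2w^2 - 18 = (w + 3)(2w - 6).
So |(2w^2 - 7) − 11| = |w + 3|·|2w - 6|.
Assume first that |w + 3| < 1, so |w| < 4. Then |2w - 6| ≤ 2·4 + 6 = 14.
Hence |(2w^2 - 7) − 11| ≤ 14|w + 3| < ε provided |w + 3| < ε/14.
Choosing δ = min(1, ε/14) ensures both conditions, hence |(2w^2 - 7) − 11| < ε.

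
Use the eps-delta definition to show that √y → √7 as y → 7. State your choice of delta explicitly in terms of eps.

delta = min(7, √7·eps)

Suppose eps > 0. We want delta > 0 such that 0 < |y − 7| < delta implies |√y − √7| < eps.
Multiplying by the conjugate, |√y − √7| = |y − 7|/(√y + √7).
Restrict delta ≤ 7 so that |y − 7| < 7 forces y > 0, and then √y + √7 > √7.
Hence |√y − √7| < |y − 7|/√7, which is < eps once |y − 7| < √7·eps.
Take delta = min(7, √7·eps). If 0 < |y − 7| < delta then y > 0 and |√y − √7| < |y − 7|/√7 < eps.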